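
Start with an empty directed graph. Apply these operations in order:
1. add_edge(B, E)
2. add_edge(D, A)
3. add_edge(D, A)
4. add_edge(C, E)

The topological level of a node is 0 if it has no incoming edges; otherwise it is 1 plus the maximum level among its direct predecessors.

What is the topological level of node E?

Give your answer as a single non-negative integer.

Op 1: add_edge(B, E). Edges now: 1
Op 2: add_edge(D, A). Edges now: 2
Op 3: add_edge(D, A) (duplicate, no change). Edges now: 2
Op 4: add_edge(C, E). Edges now: 3
Compute levels (Kahn BFS):
  sources (in-degree 0): B, C, D
  process B: level=0
    B->E: in-degree(E)=1, level(E)>=1
  process C: level=0
    C->E: in-degree(E)=0, level(E)=1, enqueue
  process D: level=0
    D->A: in-degree(A)=0, level(A)=1, enqueue
  process E: level=1
  process A: level=1
All levels: A:1, B:0, C:0, D:0, E:1
level(E) = 1

Answer: 1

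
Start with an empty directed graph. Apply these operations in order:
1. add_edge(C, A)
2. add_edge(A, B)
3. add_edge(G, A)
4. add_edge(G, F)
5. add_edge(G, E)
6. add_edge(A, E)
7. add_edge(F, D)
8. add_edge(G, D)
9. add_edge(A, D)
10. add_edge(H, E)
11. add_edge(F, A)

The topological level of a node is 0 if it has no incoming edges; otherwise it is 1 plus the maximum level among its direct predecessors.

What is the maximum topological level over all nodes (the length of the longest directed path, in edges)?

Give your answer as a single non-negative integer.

Op 1: add_edge(C, A). Edges now: 1
Op 2: add_edge(A, B). Edges now: 2
Op 3: add_edge(G, A). Edges now: 3
Op 4: add_edge(G, F). Edges now: 4
Op 5: add_edge(G, E). Edges now: 5
Op 6: add_edge(A, E). Edges now: 6
Op 7: add_edge(F, D). Edges now: 7
Op 8: add_edge(G, D). Edges now: 8
Op 9: add_edge(A, D). Edges now: 9
Op 10: add_edge(H, E). Edges now: 10
Op 11: add_edge(F, A). Edges now: 11
Compute levels (Kahn BFS):
  sources (in-degree 0): C, G, H
  process C: level=0
    C->A: in-degree(A)=2, level(A)>=1
  process G: level=0
    G->A: in-degree(A)=1, level(A)>=1
    G->D: in-degree(D)=2, level(D)>=1
    G->E: in-degree(E)=2, level(E)>=1
    G->F: in-degree(F)=0, level(F)=1, enqueue
  process H: level=0
    H->E: in-degree(E)=1, level(E)>=1
  process F: level=1
    F->A: in-degree(A)=0, level(A)=2, enqueue
    F->D: in-degree(D)=1, level(D)>=2
  process A: level=2
    A->B: in-degree(B)=0, level(B)=3, enqueue
    A->D: in-degree(D)=0, level(D)=3, enqueue
    A->E: in-degree(E)=0, level(E)=3, enqueue
  process B: level=3
  process D: level=3
  process E: level=3
All levels: A:2, B:3, C:0, D:3, E:3, F:1, G:0, H:0
max level = 3

Answer: 3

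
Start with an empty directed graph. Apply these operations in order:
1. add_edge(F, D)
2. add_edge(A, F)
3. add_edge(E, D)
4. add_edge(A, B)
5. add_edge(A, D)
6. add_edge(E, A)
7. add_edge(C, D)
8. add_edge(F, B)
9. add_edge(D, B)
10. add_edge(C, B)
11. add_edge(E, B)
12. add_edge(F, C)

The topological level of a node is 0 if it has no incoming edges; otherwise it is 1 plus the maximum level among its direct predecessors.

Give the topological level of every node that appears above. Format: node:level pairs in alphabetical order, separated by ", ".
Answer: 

Op 1: add_edge(F, D). Edges now: 1
Op 2: add_edge(A, F). Edges now: 2
Op 3: add_edge(E, D). Edges now: 3
Op 4: add_edge(A, B). Edges now: 4
Op 5: add_edge(A, D). Edges now: 5
Op 6: add_edge(E, A). Edges now: 6
Op 7: add_edge(C, D). Edges now: 7
Op 8: add_edge(F, B). Edges now: 8
Op 9: add_edge(D, B). Edges now: 9
Op 10: add_edge(C, B). Edges now: 10
Op 11: add_edge(E, B). Edges now: 11
Op 12: add_edge(F, C). Edges now: 12
Compute levels (Kahn BFS):
  sources (in-degree 0): E
  process E: level=0
    E->A: in-degree(A)=0, level(A)=1, enqueue
    E->B: in-degree(B)=4, level(B)>=1
    E->D: in-degree(D)=3, level(D)>=1
  process A: level=1
    A->B: in-degree(B)=3, level(B)>=2
    A->D: in-degree(D)=2, level(D)>=2
    A->F: in-degree(F)=0, level(F)=2, enqueue
  process F: level=2
    F->B: in-degree(B)=2, level(B)>=3
    F->C: in-degree(C)=0, level(C)=3, enqueue
    F->D: in-degree(D)=1, level(D)>=3
  process C: level=3
    C->B: in-degree(B)=1, level(B)>=4
    C->D: in-degree(D)=0, level(D)=4, enqueue
  process D: level=4
    D->B: in-degree(B)=0, level(B)=5, enqueue
  process B: level=5
All levels: A:1, B:5, C:3, D:4, E:0, F:2

Answer: A:1, B:5, C:3, D:4, E:0, F:2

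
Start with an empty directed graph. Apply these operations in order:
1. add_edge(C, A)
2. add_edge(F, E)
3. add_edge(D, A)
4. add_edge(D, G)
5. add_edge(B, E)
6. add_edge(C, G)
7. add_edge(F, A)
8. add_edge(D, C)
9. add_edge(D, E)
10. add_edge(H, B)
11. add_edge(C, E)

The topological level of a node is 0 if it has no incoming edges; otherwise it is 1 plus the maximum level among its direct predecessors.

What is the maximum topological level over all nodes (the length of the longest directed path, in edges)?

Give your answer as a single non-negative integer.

Op 1: add_edge(C, A). Edges now: 1
Op 2: add_edge(F, E). Edges now: 2
Op 3: add_edge(D, A). Edges now: 3
Op 4: add_edge(D, G). Edges now: 4
Op 5: add_edge(B, E). Edges now: 5
Op 6: add_edge(C, G). Edges now: 6
Op 7: add_edge(F, A). Edges now: 7
Op 8: add_edge(D, C). Edges now: 8
Op 9: add_edge(D, E). Edges now: 9
Op 10: add_edge(H, B). Edges now: 10
Op 11: add_edge(C, E). Edges now: 11
Compute levels (Kahn BFS):
  sources (in-degree 0): D, F, H
  process D: level=0
    D->A: in-degree(A)=2, level(A)>=1
    D->C: in-degree(C)=0, level(C)=1, enqueue
    D->E: in-degree(E)=3, level(E)>=1
    D->G: in-degree(G)=1, level(G)>=1
  process F: level=0
    F->A: in-degree(A)=1, level(A)>=1
    F->E: in-degree(E)=2, level(E)>=1
  process H: level=0
    H->B: in-degree(B)=0, level(B)=1, enqueue
  process C: level=1
    C->A: in-degree(A)=0, level(A)=2, enqueue
    C->E: in-degree(E)=1, level(E)>=2
    C->G: in-degree(G)=0, level(G)=2, enqueue
  process B: level=1
    B->E: in-degree(E)=0, level(E)=2, enqueue
  process A: level=2
  process G: level=2
  process E: level=2
All levels: A:2, B:1, C:1, D:0, E:2, F:0, G:2, H:0
max level = 2

Answer: 2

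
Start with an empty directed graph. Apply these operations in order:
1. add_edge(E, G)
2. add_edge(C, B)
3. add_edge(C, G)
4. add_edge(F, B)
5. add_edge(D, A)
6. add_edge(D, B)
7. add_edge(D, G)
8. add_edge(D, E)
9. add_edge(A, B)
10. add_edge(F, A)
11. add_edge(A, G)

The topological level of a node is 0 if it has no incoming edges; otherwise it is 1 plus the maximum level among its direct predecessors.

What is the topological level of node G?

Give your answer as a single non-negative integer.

Op 1: add_edge(E, G). Edges now: 1
Op 2: add_edge(C, B). Edges now: 2
Op 3: add_edge(C, G). Edges now: 3
Op 4: add_edge(F, B). Edges now: 4
Op 5: add_edge(D, A). Edges now: 5
Op 6: add_edge(D, B). Edges now: 6
Op 7: add_edge(D, G). Edges now: 7
Op 8: add_edge(D, E). Edges now: 8
Op 9: add_edge(A, B). Edges now: 9
Op 10: add_edge(F, A). Edges now: 10
Op 11: add_edge(A, G). Edges now: 11
Compute levels (Kahn BFS):
  sources (in-degree 0): C, D, F
  process C: level=0
    C->B: in-degree(B)=3, level(B)>=1
    C->G: in-degree(G)=3, level(G)>=1
  process D: level=0
    D->A: in-degree(A)=1, level(A)>=1
    D->B: in-degree(B)=2, level(B)>=1
    D->E: in-degree(E)=0, level(E)=1, enqueue
    D->G: in-degree(G)=2, level(G)>=1
  process F: level=0
    F->A: in-degree(A)=0, level(A)=1, enqueue
    F->B: in-degree(B)=1, level(B)>=1
  process E: level=1
    E->G: in-degree(G)=1, level(G)>=2
  process A: level=1
    A->B: in-degree(B)=0, level(B)=2, enqueue
    A->G: in-degree(G)=0, level(G)=2, enqueue
  process B: level=2
  process G: level=2
All levels: A:1, B:2, C:0, D:0, E:1, F:0, G:2
level(G) = 2

Answer: 2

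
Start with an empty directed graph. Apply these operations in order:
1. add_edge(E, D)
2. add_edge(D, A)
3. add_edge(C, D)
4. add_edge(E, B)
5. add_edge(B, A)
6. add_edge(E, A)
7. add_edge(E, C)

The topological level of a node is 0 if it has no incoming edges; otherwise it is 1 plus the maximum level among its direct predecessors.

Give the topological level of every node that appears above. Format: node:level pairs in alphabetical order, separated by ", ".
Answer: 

Op 1: add_edge(E, D). Edges now: 1
Op 2: add_edge(D, A). Edges now: 2
Op 3: add_edge(C, D). Edges now: 3
Op 4: add_edge(E, B). Edges now: 4
Op 5: add_edge(B, A). Edges now: 5
Op 6: add_edge(E, A). Edges now: 6
Op 7: add_edge(E, C). Edges now: 7
Compute levels (Kahn BFS):
  sources (in-degree 0): E
  process E: level=0
    E->A: in-degree(A)=2, level(A)>=1
    E->B: in-degree(B)=0, level(B)=1, enqueue
    E->C: in-degree(C)=0, level(C)=1, enqueue
    E->D: in-degree(D)=1, level(D)>=1
  process B: level=1
    B->A: in-degree(A)=1, level(A)>=2
  process C: level=1
    C->D: in-degree(D)=0, level(D)=2, enqueue
  process D: level=2
    D->A: in-degree(A)=0, level(A)=3, enqueue
  process A: level=3
All levels: A:3, B:1, C:1, D:2, E:0

Answer: A:3, B:1, C:1, D:2, E:0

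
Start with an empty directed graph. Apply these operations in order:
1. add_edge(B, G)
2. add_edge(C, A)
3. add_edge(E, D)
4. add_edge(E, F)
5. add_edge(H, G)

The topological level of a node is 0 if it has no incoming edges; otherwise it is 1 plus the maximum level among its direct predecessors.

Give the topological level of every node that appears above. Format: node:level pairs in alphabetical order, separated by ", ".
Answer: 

Op 1: add_edge(B, G). Edges now: 1
Op 2: add_edge(C, A). Edges now: 2
Op 3: add_edge(E, D). Edges now: 3
Op 4: add_edge(E, F). Edges now: 4
Op 5: add_edge(H, G). Edges now: 5
Compute levels (Kahn BFS):
  sources (in-degree 0): B, C, E, H
  process B: level=0
    B->G: in-degree(G)=1, level(G)>=1
  process C: level=0
    C->A: in-degree(A)=0, level(A)=1, enqueue
  process E: level=0
    E->D: in-degree(D)=0, level(D)=1, enqueue
    E->F: in-degree(F)=0, level(F)=1, enqueue
  process H: level=0
    H->G: in-degree(G)=0, level(G)=1, enqueue
  process A: level=1
  process D: level=1
  process F: level=1
  process G: level=1
All levels: A:1, B:0, C:0, D:1, E:0, F:1, G:1, H:0

Answer: A:1, B:0, C:0, D:1, E:0, F:1, G:1, H:0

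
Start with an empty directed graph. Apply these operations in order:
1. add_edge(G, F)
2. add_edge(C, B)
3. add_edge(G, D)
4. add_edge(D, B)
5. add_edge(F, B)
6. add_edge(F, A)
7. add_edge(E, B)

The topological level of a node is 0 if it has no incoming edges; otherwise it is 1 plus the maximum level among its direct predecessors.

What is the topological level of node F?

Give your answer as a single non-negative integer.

Answer: 1

Derivation:
Op 1: add_edge(G, F). Edges now: 1
Op 2: add_edge(C, B). Edges now: 2
Op 3: add_edge(G, D). Edges now: 3
Op 4: add_edge(D, B). Edges now: 4
Op 5: add_edge(F, B). Edges now: 5
Op 6: add_edge(F, A). Edges now: 6
Op 7: add_edge(E, B). Edges now: 7
Compute levels (Kahn BFS):
  sources (in-degree 0): C, E, G
  process C: level=0
    C->B: in-degree(B)=3, level(B)>=1
  process E: level=0
    E->B: in-degree(B)=2, level(B)>=1
  process G: level=0
    G->D: in-degree(D)=0, level(D)=1, enqueue
    G->F: in-degree(F)=0, level(F)=1, enqueue
  process D: level=1
    D->B: in-degree(B)=1, level(B)>=2
  process F: level=1
    F->A: in-degree(A)=0, level(A)=2, enqueue
    F->B: in-degree(B)=0, level(B)=2, enqueue
  process A: level=2
  process B: level=2
All levels: A:2, B:2, C:0, D:1, E:0, F:1, G:0
level(F) = 1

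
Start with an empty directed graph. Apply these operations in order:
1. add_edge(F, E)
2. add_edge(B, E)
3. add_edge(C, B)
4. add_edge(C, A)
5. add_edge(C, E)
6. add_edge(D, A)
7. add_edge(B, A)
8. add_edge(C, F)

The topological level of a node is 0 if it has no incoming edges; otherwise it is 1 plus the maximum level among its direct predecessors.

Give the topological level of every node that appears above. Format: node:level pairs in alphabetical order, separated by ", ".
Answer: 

Answer: A:2, B:1, C:0, D:0, E:2, F:1

Derivation:
Op 1: add_edge(F, E). Edges now: 1
Op 2: add_edge(B, E). Edges now: 2
Op 3: add_edge(C, B). Edges now: 3
Op 4: add_edge(C, A). Edges now: 4
Op 5: add_edge(C, E). Edges now: 5
Op 6: add_edge(D, A). Edges now: 6
Op 7: add_edge(B, A). Edges now: 7
Op 8: add_edge(C, F). Edges now: 8
Compute levels (Kahn BFS):
  sources (in-degree 0): C, D
  process C: level=0
    C->A: in-degree(A)=2, level(A)>=1
    C->B: in-degree(B)=0, level(B)=1, enqueue
    C->E: in-degree(E)=2, level(E)>=1
    C->F: in-degree(F)=0, level(F)=1, enqueue
  process D: level=0
    D->A: in-degree(A)=1, level(A)>=1
  process B: level=1
    B->A: in-degree(A)=0, level(A)=2, enqueue
    B->E: in-degree(E)=1, level(E)>=2
  process F: level=1
    F->E: in-degree(E)=0, level(E)=2, enqueue
  process A: level=2
  process E: level=2
All levels: A:2, B:1, C:0, D:0, E:2, F:1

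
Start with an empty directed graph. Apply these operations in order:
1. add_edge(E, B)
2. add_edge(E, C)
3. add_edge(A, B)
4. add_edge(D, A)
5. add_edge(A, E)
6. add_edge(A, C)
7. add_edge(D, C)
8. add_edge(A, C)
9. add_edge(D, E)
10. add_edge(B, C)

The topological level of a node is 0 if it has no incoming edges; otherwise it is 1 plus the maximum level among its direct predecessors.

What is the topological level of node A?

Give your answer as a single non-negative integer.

Answer: 1

Derivation:
Op 1: add_edge(E, B). Edges now: 1
Op 2: add_edge(E, C). Edges now: 2
Op 3: add_edge(A, B). Edges now: 3
Op 4: add_edge(D, A). Edges now: 4
Op 5: add_edge(A, E). Edges now: 5
Op 6: add_edge(A, C). Edges now: 6
Op 7: add_edge(D, C). Edges now: 7
Op 8: add_edge(A, C) (duplicate, no change). Edges now: 7
Op 9: add_edge(D, E). Edges now: 8
Op 10: add_edge(B, C). Edges now: 9
Compute levels (Kahn BFS):
  sources (in-degree 0): D
  process D: level=0
    D->A: in-degree(A)=0, level(A)=1, enqueue
    D->C: in-degree(C)=3, level(C)>=1
    D->E: in-degree(E)=1, level(E)>=1
  process A: level=1
    A->B: in-degree(B)=1, level(B)>=2
    A->C: in-degree(C)=2, level(C)>=2
    A->E: in-degree(E)=0, level(E)=2, enqueue
  process E: level=2
    E->B: in-degree(B)=0, level(B)=3, enqueue
    E->C: in-degree(C)=1, level(C)>=3
  process B: level=3
    B->C: in-degree(C)=0, level(C)=4, enqueue
  process C: level=4
All levels: A:1, B:3, C:4, D:0, E:2
level(A) = 1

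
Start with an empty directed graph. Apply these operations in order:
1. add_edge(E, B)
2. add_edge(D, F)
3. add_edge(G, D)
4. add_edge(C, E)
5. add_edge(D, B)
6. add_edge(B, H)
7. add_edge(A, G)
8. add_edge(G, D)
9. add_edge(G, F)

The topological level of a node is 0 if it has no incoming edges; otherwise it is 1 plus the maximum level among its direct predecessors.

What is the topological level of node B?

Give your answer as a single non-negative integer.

Op 1: add_edge(E, B). Edges now: 1
Op 2: add_edge(D, F). Edges now: 2
Op 3: add_edge(G, D). Edges now: 3
Op 4: add_edge(C, E). Edges now: 4
Op 5: add_edge(D, B). Edges now: 5
Op 6: add_edge(B, H). Edges now: 6
Op 7: add_edge(A, G). Edges now: 7
Op 8: add_edge(G, D) (duplicate, no change). Edges now: 7
Op 9: add_edge(G, F). Edges now: 8
Compute levels (Kahn BFS):
  sources (in-degree 0): A, C
  process A: level=0
    A->G: in-degree(G)=0, level(G)=1, enqueue
  process C: level=0
    C->E: in-degree(E)=0, level(E)=1, enqueue
  process G: level=1
    G->D: in-degree(D)=0, level(D)=2, enqueue
    G->F: in-degree(F)=1, level(F)>=2
  process E: level=1
    E->B: in-degree(B)=1, level(B)>=2
  process D: level=2
    D->B: in-degree(B)=0, level(B)=3, enqueue
    D->F: in-degree(F)=0, level(F)=3, enqueue
  process B: level=3
    B->H: in-degree(H)=0, level(H)=4, enqueue
  process F: level=3
  process H: level=4
All levels: A:0, B:3, C:0, D:2, E:1, F:3, G:1, H:4
level(B) = 3

Answer: 3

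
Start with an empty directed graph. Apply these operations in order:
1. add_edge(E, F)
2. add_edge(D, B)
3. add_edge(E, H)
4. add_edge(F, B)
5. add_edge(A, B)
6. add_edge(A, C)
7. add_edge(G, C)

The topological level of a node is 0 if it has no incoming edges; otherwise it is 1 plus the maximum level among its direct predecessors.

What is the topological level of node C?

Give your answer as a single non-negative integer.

Answer: 1

Derivation:
Op 1: add_edge(E, F). Edges now: 1
Op 2: add_edge(D, B). Edges now: 2
Op 3: add_edge(E, H). Edges now: 3
Op 4: add_edge(F, B). Edges now: 4
Op 5: add_edge(A, B). Edges now: 5
Op 6: add_edge(A, C). Edges now: 6
Op 7: add_edge(G, C). Edges now: 7
Compute levels (Kahn BFS):
  sources (in-degree 0): A, D, E, G
  process A: level=0
    A->B: in-degree(B)=2, level(B)>=1
    A->C: in-degree(C)=1, level(C)>=1
  process D: level=0
    D->B: in-degree(B)=1, level(B)>=1
  process E: level=0
    E->F: in-degree(F)=0, level(F)=1, enqueue
    E->H: in-degree(H)=0, level(H)=1, enqueue
  process G: level=0
    G->C: in-degree(C)=0, level(C)=1, enqueue
  process F: level=1
    F->B: in-degree(B)=0, level(B)=2, enqueue
  process H: level=1
  process C: level=1
  process B: level=2
All levels: A:0, B:2, C:1, D:0, E:0, F:1, G:0, H:1
level(C) = 1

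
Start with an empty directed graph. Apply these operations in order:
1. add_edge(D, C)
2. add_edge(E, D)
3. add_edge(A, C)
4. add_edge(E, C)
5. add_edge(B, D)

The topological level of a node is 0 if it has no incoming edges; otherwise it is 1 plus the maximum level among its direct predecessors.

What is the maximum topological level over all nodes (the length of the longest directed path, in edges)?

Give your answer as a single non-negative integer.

Op 1: add_edge(D, C). Edges now: 1
Op 2: add_edge(E, D). Edges now: 2
Op 3: add_edge(A, C). Edges now: 3
Op 4: add_edge(E, C). Edges now: 4
Op 5: add_edge(B, D). Edges now: 5
Compute levels (Kahn BFS):
  sources (in-degree 0): A, B, E
  process A: level=0
    A->C: in-degree(C)=2, level(C)>=1
  process B: level=0
    B->D: in-degree(D)=1, level(D)>=1
  process E: level=0
    E->C: in-degree(C)=1, level(C)>=1
    E->D: in-degree(D)=0, level(D)=1, enqueue
  process D: level=1
    D->C: in-degree(C)=0, level(C)=2, enqueue
  process C: level=2
All levels: A:0, B:0, C:2, D:1, E:0
max level = 2

Answer: 2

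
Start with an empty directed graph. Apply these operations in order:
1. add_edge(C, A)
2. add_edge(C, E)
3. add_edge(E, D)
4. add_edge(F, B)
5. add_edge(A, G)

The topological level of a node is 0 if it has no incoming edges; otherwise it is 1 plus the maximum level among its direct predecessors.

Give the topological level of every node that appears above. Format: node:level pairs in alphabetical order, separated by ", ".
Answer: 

Op 1: add_edge(C, A). Edges now: 1
Op 2: add_edge(C, E). Edges now: 2
Op 3: add_edge(E, D). Edges now: 3
Op 4: add_edge(F, B). Edges now: 4
Op 5: add_edge(A, G). Edges now: 5
Compute levels (Kahn BFS):
  sources (in-degree 0): C, F
  process C: level=0
    C->A: in-degree(A)=0, level(A)=1, enqueue
    C->E: in-degree(E)=0, level(E)=1, enqueue
  process F: level=0
    F->B: in-degree(B)=0, level(B)=1, enqueue
  process A: level=1
    A->G: in-degree(G)=0, level(G)=2, enqueue
  process E: level=1
    E->D: in-degree(D)=0, level(D)=2, enqueue
  process B: level=1
  process G: level=2
  process D: level=2
All levels: A:1, B:1, C:0, D:2, E:1, F:0, G:2

Answer: A:1, B:1, C:0, D:2, E:1, F:0, G:2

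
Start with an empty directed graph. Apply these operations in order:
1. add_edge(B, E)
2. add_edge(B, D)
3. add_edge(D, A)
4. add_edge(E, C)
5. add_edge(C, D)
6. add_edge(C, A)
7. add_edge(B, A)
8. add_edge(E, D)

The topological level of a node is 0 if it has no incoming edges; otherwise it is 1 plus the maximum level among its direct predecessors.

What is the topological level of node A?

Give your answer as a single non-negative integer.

Answer: 4

Derivation:
Op 1: add_edge(B, E). Edges now: 1
Op 2: add_edge(B, D). Edges now: 2
Op 3: add_edge(D, A). Edges now: 3
Op 4: add_edge(E, C). Edges now: 4
Op 5: add_edge(C, D). Edges now: 5
Op 6: add_edge(C, A). Edges now: 6
Op 7: add_edge(B, A). Edges now: 7
Op 8: add_edge(E, D). Edges now: 8
Compute levels (Kahn BFS):
  sources (in-degree 0): B
  process B: level=0
    B->A: in-degree(A)=2, level(A)>=1
    B->D: in-degree(D)=2, level(D)>=1
    B->E: in-degree(E)=0, level(E)=1, enqueue
  process E: level=1
    E->C: in-degree(C)=0, level(C)=2, enqueue
    E->D: in-degree(D)=1, level(D)>=2
  process C: level=2
    C->A: in-degree(A)=1, level(A)>=3
    C->D: in-degree(D)=0, level(D)=3, enqueue
  process D: level=3
    D->A: in-degree(A)=0, level(A)=4, enqueue
  process A: level=4
All levels: A:4, B:0, C:2, D:3, E:1
level(A) = 4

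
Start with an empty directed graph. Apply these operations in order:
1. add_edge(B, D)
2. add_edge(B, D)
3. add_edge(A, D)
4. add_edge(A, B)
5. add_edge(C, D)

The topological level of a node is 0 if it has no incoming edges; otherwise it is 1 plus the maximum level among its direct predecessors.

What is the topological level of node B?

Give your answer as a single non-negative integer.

Op 1: add_edge(B, D). Edges now: 1
Op 2: add_edge(B, D) (duplicate, no change). Edges now: 1
Op 3: add_edge(A, D). Edges now: 2
Op 4: add_edge(A, B). Edges now: 3
Op 5: add_edge(C, D). Edges now: 4
Compute levels (Kahn BFS):
  sources (in-degree 0): A, C
  process A: level=0
    A->B: in-degree(B)=0, level(B)=1, enqueue
    A->D: in-degree(D)=2, level(D)>=1
  process C: level=0
    C->D: in-degree(D)=1, level(D)>=1
  process B: level=1
    B->D: in-degree(D)=0, level(D)=2, enqueue
  process D: level=2
All levels: A:0, B:1, C:0, D:2
level(B) = 1

Answer: 1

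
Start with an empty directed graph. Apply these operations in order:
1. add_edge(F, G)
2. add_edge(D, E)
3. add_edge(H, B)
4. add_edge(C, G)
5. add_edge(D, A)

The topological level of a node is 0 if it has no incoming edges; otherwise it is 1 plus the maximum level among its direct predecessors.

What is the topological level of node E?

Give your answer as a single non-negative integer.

Op 1: add_edge(F, G). Edges now: 1
Op 2: add_edge(D, E). Edges now: 2
Op 3: add_edge(H, B). Edges now: 3
Op 4: add_edge(C, G). Edges now: 4
Op 5: add_edge(D, A). Edges now: 5
Compute levels (Kahn BFS):
  sources (in-degree 0): C, D, F, H
  process C: level=0
    C->G: in-degree(G)=1, level(G)>=1
  process D: level=0
    D->A: in-degree(A)=0, level(A)=1, enqueue
    D->E: in-degree(E)=0, level(E)=1, enqueue
  process F: level=0
    F->G: in-degree(G)=0, level(G)=1, enqueue
  process H: level=0
    H->B: in-degree(B)=0, level(B)=1, enqueue
  process A: level=1
  process E: level=1
  process G: level=1
  process B: level=1
All levels: A:1, B:1, C:0, D:0, E:1, F:0, G:1, H:0
level(E) = 1

Answer: 1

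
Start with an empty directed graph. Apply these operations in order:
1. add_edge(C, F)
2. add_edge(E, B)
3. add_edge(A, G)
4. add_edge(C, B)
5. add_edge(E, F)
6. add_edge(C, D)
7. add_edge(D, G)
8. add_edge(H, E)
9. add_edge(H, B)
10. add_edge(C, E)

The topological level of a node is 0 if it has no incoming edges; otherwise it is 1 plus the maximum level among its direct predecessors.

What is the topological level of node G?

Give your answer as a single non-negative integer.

Answer: 2

Derivation:
Op 1: add_edge(C, F). Edges now: 1
Op 2: add_edge(E, B). Edges now: 2
Op 3: add_edge(A, G). Edges now: 3
Op 4: add_edge(C, B). Edges now: 4
Op 5: add_edge(E, F). Edges now: 5
Op 6: add_edge(C, D). Edges now: 6
Op 7: add_edge(D, G). Edges now: 7
Op 8: add_edge(H, E). Edges now: 8
Op 9: add_edge(H, B). Edges now: 9
Op 10: add_edge(C, E). Edges now: 10
Compute levels (Kahn BFS):
  sources (in-degree 0): A, C, H
  process A: level=0
    A->G: in-degree(G)=1, level(G)>=1
  process C: level=0
    C->B: in-degree(B)=2, level(B)>=1
    C->D: in-degree(D)=0, level(D)=1, enqueue
    C->E: in-degree(E)=1, level(E)>=1
    C->F: in-degree(F)=1, level(F)>=1
  process H: level=0
    H->B: in-degree(B)=1, level(B)>=1
    H->E: in-degree(E)=0, level(E)=1, enqueue
  process D: level=1
    D->G: in-degree(G)=0, level(G)=2, enqueue
  process E: level=1
    E->B: in-degree(B)=0, level(B)=2, enqueue
    E->F: in-degree(F)=0, level(F)=2, enqueue
  process G: level=2
  process B: level=2
  process F: level=2
All levels: A:0, B:2, C:0, D:1, E:1, F:2, G:2, H:0
level(G) = 2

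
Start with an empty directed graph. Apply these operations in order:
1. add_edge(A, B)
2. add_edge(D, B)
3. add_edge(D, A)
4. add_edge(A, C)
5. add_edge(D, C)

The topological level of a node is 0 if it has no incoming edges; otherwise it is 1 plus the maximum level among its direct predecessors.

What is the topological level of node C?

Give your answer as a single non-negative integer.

Answer: 2

Derivation:
Op 1: add_edge(A, B). Edges now: 1
Op 2: add_edge(D, B). Edges now: 2
Op 3: add_edge(D, A). Edges now: 3
Op 4: add_edge(A, C). Edges now: 4
Op 5: add_edge(D, C). Edges now: 5
Compute levels (Kahn BFS):
  sources (in-degree 0): D
  process D: level=0
    D->A: in-degree(A)=0, level(A)=1, enqueue
    D->B: in-degree(B)=1, level(B)>=1
    D->C: in-degree(C)=1, level(C)>=1
  process A: level=1
    A->B: in-degree(B)=0, level(B)=2, enqueue
    A->C: in-degree(C)=0, level(C)=2, enqueue
  process B: level=2
  process C: level=2
All levels: A:1, B:2, C:2, D:0
level(C) = 2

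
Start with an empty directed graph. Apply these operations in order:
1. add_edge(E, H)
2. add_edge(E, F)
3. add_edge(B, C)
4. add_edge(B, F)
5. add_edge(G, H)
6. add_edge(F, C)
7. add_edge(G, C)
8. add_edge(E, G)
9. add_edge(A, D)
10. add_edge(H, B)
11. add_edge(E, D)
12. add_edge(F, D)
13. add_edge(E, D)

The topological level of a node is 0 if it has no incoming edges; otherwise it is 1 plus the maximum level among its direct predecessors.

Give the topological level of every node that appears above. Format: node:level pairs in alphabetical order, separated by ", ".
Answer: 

Answer: A:0, B:3, C:5, D:5, E:0, F:4, G:1, H:2

Derivation:
Op 1: add_edge(E, H). Edges now: 1
Op 2: add_edge(E, F). Edges now: 2
Op 3: add_edge(B, C). Edges now: 3
Op 4: add_edge(B, F). Edges now: 4
Op 5: add_edge(G, H). Edges now: 5
Op 6: add_edge(F, C). Edges now: 6
Op 7: add_edge(G, C). Edges now: 7
Op 8: add_edge(E, G). Edges now: 8
Op 9: add_edge(A, D). Edges now: 9
Op 10: add_edge(H, B). Edges now: 10
Op 11: add_edge(E, D). Edges now: 11
Op 12: add_edge(F, D). Edges now: 12
Op 13: add_edge(E, D) (duplicate, no change). Edges now: 12
Compute levels (Kahn BFS):
  sources (in-degree 0): A, E
  process A: level=0
    A->D: in-degree(D)=2, level(D)>=1
  process E: level=0
    E->D: in-degree(D)=1, level(D)>=1
    E->F: in-degree(F)=1, level(F)>=1
    E->G: in-degree(G)=0, level(G)=1, enqueue
    E->H: in-degree(H)=1, level(H)>=1
  process G: level=1
    G->C: in-degree(C)=2, level(C)>=2
    G->H: in-degree(H)=0, level(H)=2, enqueue
  process H: level=2
    H->B: in-degree(B)=0, level(B)=3, enqueue
  process B: level=3
    B->C: in-degree(C)=1, level(C)>=4
    B->F: in-degree(F)=0, level(F)=4, enqueue
  process F: level=4
    F->C: in-degree(C)=0, level(C)=5, enqueue
    F->D: in-degree(D)=0, level(D)=5, enqueue
  process C: level=5
  process D: level=5
All levels: A:0, B:3, C:5, D:5, E:0, F:4, G:1, H:2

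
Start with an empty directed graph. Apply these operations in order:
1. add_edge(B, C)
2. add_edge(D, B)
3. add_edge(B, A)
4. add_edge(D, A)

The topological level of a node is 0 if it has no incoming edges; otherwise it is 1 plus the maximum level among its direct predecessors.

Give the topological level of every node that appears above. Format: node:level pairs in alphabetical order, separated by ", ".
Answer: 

Op 1: add_edge(B, C). Edges now: 1
Op 2: add_edge(D, B). Edges now: 2
Op 3: add_edge(B, A). Edges now: 3
Op 4: add_edge(D, A). Edges now: 4
Compute levels (Kahn BFS):
  sources (in-degree 0): D
  process D: level=0
    D->A: in-degree(A)=1, level(A)>=1
    D->B: in-degree(B)=0, level(B)=1, enqueue
  process B: level=1
    B->A: in-degree(A)=0, level(A)=2, enqueue
    B->C: in-degree(C)=0, level(C)=2, enqueue
  process A: level=2
  process C: level=2
All levels: A:2, B:1, C:2, D:0

Answer: A:2, B:1, C:2, D:0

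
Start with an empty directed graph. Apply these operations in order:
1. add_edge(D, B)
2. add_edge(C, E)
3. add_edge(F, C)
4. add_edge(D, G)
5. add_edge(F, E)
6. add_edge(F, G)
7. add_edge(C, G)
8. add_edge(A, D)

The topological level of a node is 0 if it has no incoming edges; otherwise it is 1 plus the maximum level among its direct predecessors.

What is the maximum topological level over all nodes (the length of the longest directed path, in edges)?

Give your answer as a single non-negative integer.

Answer: 2

Derivation:
Op 1: add_edge(D, B). Edges now: 1
Op 2: add_edge(C, E). Edges now: 2
Op 3: add_edge(F, C). Edges now: 3
Op 4: add_edge(D, G). Edges now: 4
Op 5: add_edge(F, E). Edges now: 5
Op 6: add_edge(F, G). Edges now: 6
Op 7: add_edge(C, G). Edges now: 7
Op 8: add_edge(A, D). Edges now: 8
Compute levels (Kahn BFS):
  sources (in-degree 0): A, F
  process A: level=0
    A->D: in-degree(D)=0, level(D)=1, enqueue
  process F: level=0
    F->C: in-degree(C)=0, level(C)=1, enqueue
    F->E: in-degree(E)=1, level(E)>=1
    F->G: in-degree(G)=2, level(G)>=1
  process D: level=1
    D->B: in-degree(B)=0, level(B)=2, enqueue
    D->G: in-degree(G)=1, level(G)>=2
  process C: level=1
    C->E: in-degree(E)=0, level(E)=2, enqueue
    C->G: in-degree(G)=0, level(G)=2, enqueue
  process B: level=2
  process E: level=2
  process G: level=2
All levels: A:0, B:2, C:1, D:1, E:2, F:0, G:2
max level = 2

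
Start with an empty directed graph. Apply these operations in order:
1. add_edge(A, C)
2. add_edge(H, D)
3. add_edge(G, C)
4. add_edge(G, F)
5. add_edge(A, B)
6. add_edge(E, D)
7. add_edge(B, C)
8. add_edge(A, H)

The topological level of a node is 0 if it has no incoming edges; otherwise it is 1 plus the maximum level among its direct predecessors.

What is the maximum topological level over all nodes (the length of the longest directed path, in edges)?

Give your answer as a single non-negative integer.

Answer: 2

Derivation:
Op 1: add_edge(A, C). Edges now: 1
Op 2: add_edge(H, D). Edges now: 2
Op 3: add_edge(G, C). Edges now: 3
Op 4: add_edge(G, F). Edges now: 4
Op 5: add_edge(A, B). Edges now: 5
Op 6: add_edge(E, D). Edges now: 6
Op 7: add_edge(B, C). Edges now: 7
Op 8: add_edge(A, H). Edges now: 8
Compute levels (Kahn BFS):
  sources (in-degree 0): A, E, G
  process A: level=0
    A->B: in-degree(B)=0, level(B)=1, enqueue
    A->C: in-degree(C)=2, level(C)>=1
    A->H: in-degree(H)=0, level(H)=1, enqueue
  process E: level=0
    E->D: in-degree(D)=1, level(D)>=1
  process G: level=0
    G->C: in-degree(C)=1, level(C)>=1
    G->F: in-degree(F)=0, level(F)=1, enqueue
  process B: level=1
    B->C: in-degree(C)=0, level(C)=2, enqueue
  process H: level=1
    H->D: in-degree(D)=0, level(D)=2, enqueue
  process F: level=1
  process C: level=2
  process D: level=2
All levels: A:0, B:1, C:2, D:2, E:0, F:1, G:0, H:1
max level = 2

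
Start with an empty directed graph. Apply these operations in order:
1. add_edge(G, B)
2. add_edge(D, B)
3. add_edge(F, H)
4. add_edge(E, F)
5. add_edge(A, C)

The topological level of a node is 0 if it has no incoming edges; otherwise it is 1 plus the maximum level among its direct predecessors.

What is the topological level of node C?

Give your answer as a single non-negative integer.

Answer: 1

Derivation:
Op 1: add_edge(G, B). Edges now: 1
Op 2: add_edge(D, B). Edges now: 2
Op 3: add_edge(F, H). Edges now: 3
Op 4: add_edge(E, F). Edges now: 4
Op 5: add_edge(A, C). Edges now: 5
Compute levels (Kahn BFS):
  sources (in-degree 0): A, D, E, G
  process A: level=0
    A->C: in-degree(C)=0, level(C)=1, enqueue
  process D: level=0
    D->B: in-degree(B)=1, level(B)>=1
  process E: level=0
    E->F: in-degree(F)=0, level(F)=1, enqueue
  process G: level=0
    G->B: in-degree(B)=0, level(B)=1, enqueue
  process C: level=1
  process F: level=1
    F->H: in-degree(H)=0, level(H)=2, enqueue
  process B: level=1
  process H: level=2
All levels: A:0, B:1, C:1, D:0, E:0, F:1, G:0, H:2
level(C) = 1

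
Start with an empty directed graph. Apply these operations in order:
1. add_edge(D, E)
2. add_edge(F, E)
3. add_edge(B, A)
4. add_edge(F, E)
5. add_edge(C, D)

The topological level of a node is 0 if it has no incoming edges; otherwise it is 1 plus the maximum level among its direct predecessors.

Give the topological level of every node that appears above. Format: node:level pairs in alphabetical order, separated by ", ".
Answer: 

Op 1: add_edge(D, E). Edges now: 1
Op 2: add_edge(F, E). Edges now: 2
Op 3: add_edge(B, A). Edges now: 3
Op 4: add_edge(F, E) (duplicate, no change). Edges now: 3
Op 5: add_edge(C, D). Edges now: 4
Compute levels (Kahn BFS):
  sources (in-degree 0): B, C, F
  process B: level=0
    B->A: in-degree(A)=0, level(A)=1, enqueue
  process C: level=0
    C->D: in-degree(D)=0, level(D)=1, enqueue
  process F: level=0
    F->E: in-degree(E)=1, level(E)>=1
  process A: level=1
  process D: level=1
    D->E: in-degree(E)=0, level(E)=2, enqueue
  process E: level=2
All levels: A:1, B:0, C:0, D:1, E:2, F:0

Answer: A:1, B:0, C:0, D:1, E:2, F:0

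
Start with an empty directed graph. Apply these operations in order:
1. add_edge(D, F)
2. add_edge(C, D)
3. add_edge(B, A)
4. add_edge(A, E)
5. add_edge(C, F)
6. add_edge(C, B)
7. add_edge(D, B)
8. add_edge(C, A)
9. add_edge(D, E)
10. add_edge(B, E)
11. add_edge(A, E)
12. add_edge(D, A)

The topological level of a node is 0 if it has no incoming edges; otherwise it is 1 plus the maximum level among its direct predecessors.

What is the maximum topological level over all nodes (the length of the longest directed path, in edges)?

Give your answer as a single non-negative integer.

Op 1: add_edge(D, F). Edges now: 1
Op 2: add_edge(C, D). Edges now: 2
Op 3: add_edge(B, A). Edges now: 3
Op 4: add_edge(A, E). Edges now: 4
Op 5: add_edge(C, F). Edges now: 5
Op 6: add_edge(C, B). Edges now: 6
Op 7: add_edge(D, B). Edges now: 7
Op 8: add_edge(C, A). Edges now: 8
Op 9: add_edge(D, E). Edges now: 9
Op 10: add_edge(B, E). Edges now: 10
Op 11: add_edge(A, E) (duplicate, no change). Edges now: 10
Op 12: add_edge(D, A). Edges now: 11
Compute levels (Kahn BFS):
  sources (in-degree 0): C
  process C: level=0
    C->A: in-degree(A)=2, level(A)>=1
    C->B: in-degree(B)=1, level(B)>=1
    C->D: in-degree(D)=0, level(D)=1, enqueue
    C->F: in-degree(F)=1, level(F)>=1
  process D: level=1
    D->A: in-degree(A)=1, level(A)>=2
    D->B: in-degree(B)=0, level(B)=2, enqueue
    D->E: in-degree(E)=2, level(E)>=2
    D->F: in-degree(F)=0, level(F)=2, enqueue
  process B: level=2
    B->A: in-degree(A)=0, level(A)=3, enqueue
    B->E: in-degree(E)=1, level(E)>=3
  process F: level=2
  process A: level=3
    A->E: in-degree(E)=0, level(E)=4, enqueue
  process E: level=4
All levels: A:3, B:2, C:0, D:1, E:4, F:2
max level = 4

Answer: 4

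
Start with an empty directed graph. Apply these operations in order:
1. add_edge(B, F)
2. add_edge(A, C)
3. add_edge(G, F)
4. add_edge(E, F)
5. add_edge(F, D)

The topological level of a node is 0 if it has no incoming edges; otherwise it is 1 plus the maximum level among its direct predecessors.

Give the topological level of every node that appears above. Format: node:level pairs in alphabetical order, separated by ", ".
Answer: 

Answer: A:0, B:0, C:1, D:2, E:0, F:1, G:0

Derivation:
Op 1: add_edge(B, F). Edges now: 1
Op 2: add_edge(A, C). Edges now: 2
Op 3: add_edge(G, F). Edges now: 3
Op 4: add_edge(E, F). Edges now: 4
Op 5: add_edge(F, D). Edges now: 5
Compute levels (Kahn BFS):
  sources (in-degree 0): A, B, E, G
  process A: level=0
    A->C: in-degree(C)=0, level(C)=1, enqueue
  process B: level=0
    B->F: in-degree(F)=2, level(F)>=1
  process E: level=0
    E->F: in-degree(F)=1, level(F)>=1
  process G: level=0
    G->F: in-degree(F)=0, level(F)=1, enqueue
  process C: level=1
  process F: level=1
    F->D: in-degree(D)=0, level(D)=2, enqueue
  process D: level=2
All levels: A:0, B:0, C:1, D:2, E:0, F:1, G:0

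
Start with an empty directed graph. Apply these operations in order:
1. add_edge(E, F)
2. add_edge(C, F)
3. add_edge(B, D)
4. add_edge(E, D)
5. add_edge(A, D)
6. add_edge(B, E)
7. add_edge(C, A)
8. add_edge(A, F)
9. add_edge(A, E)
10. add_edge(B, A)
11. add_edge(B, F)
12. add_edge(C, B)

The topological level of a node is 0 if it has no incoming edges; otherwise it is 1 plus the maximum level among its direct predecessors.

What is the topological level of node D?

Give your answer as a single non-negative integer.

Op 1: add_edge(E, F). Edges now: 1
Op 2: add_edge(C, F). Edges now: 2
Op 3: add_edge(B, D). Edges now: 3
Op 4: add_edge(E, D). Edges now: 4
Op 5: add_edge(A, D). Edges now: 5
Op 6: add_edge(B, E). Edges now: 6
Op 7: add_edge(C, A). Edges now: 7
Op 8: add_edge(A, F). Edges now: 8
Op 9: add_edge(A, E). Edges now: 9
Op 10: add_edge(B, A). Edges now: 10
Op 11: add_edge(B, F). Edges now: 11
Op 12: add_edge(C, B). Edges now: 12
Compute levels (Kahn BFS):
  sources (in-degree 0): C
  process C: level=0
    C->A: in-degree(A)=1, level(A)>=1
    C->B: in-degree(B)=0, level(B)=1, enqueue
    C->F: in-degree(F)=3, level(F)>=1
  process B: level=1
    B->A: in-degree(A)=0, level(A)=2, enqueue
    B->D: in-degree(D)=2, level(D)>=2
    B->E: in-degree(E)=1, level(E)>=2
    B->F: in-degree(F)=2, level(F)>=2
  process A: level=2
    A->D: in-degree(D)=1, level(D)>=3
    A->E: in-degree(E)=0, level(E)=3, enqueue
    A->F: in-degree(F)=1, level(F)>=3
  process E: level=3
    E->D: in-degree(D)=0, level(D)=4, enqueue
    E->F: in-degree(F)=0, level(F)=4, enqueue
  process D: level=4
  process F: level=4
All levels: A:2, B:1, C:0, D:4, E:3, F:4
level(D) = 4

Answer: 4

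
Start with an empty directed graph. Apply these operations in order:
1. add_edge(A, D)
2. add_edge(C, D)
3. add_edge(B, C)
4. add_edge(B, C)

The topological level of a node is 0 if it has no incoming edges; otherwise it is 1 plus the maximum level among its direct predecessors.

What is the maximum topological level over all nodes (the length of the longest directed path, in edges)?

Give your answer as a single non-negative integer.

Answer: 2

Derivation:
Op 1: add_edge(A, D). Edges now: 1
Op 2: add_edge(C, D). Edges now: 2
Op 3: add_edge(B, C). Edges now: 3
Op 4: add_edge(B, C) (duplicate, no change). Edges now: 3
Compute levels (Kahn BFS):
  sources (in-degree 0): A, B
  process A: level=0
    A->D: in-degree(D)=1, level(D)>=1
  process B: level=0
    B->C: in-degree(C)=0, level(C)=1, enqueue
  process C: level=1
    C->D: in-degree(D)=0, level(D)=2, enqueue
  process D: level=2
All levels: A:0, B:0, C:1, D:2
max level = 2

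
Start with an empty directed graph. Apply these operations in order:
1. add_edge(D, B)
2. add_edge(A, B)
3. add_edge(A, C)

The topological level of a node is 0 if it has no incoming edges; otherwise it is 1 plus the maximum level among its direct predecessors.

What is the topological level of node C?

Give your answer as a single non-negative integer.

Answer: 1

Derivation:
Op 1: add_edge(D, B). Edges now: 1
Op 2: add_edge(A, B). Edges now: 2
Op 3: add_edge(A, C). Edges now: 3
Compute levels (Kahn BFS):
  sources (in-degree 0): A, D
  process A: level=0
    A->B: in-degree(B)=1, level(B)>=1
    A->C: in-degree(C)=0, level(C)=1, enqueue
  process D: level=0
    D->B: in-degree(B)=0, level(B)=1, enqueue
  process C: level=1
  process B: level=1
All levels: A:0, B:1, C:1, D:0
level(C) = 1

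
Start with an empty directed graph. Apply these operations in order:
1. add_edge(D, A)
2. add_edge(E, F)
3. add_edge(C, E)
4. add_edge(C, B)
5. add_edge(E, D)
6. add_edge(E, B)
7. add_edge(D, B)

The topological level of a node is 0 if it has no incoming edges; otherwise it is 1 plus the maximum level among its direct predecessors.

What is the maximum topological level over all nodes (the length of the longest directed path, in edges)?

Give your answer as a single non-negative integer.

Op 1: add_edge(D, A). Edges now: 1
Op 2: add_edge(E, F). Edges now: 2
Op 3: add_edge(C, E). Edges now: 3
Op 4: add_edge(C, B). Edges now: 4
Op 5: add_edge(E, D). Edges now: 5
Op 6: add_edge(E, B). Edges now: 6
Op 7: add_edge(D, B). Edges now: 7
Compute levels (Kahn BFS):
  sources (in-degree 0): C
  process C: level=0
    C->B: in-degree(B)=2, level(B)>=1
    C->E: in-degree(E)=0, level(E)=1, enqueue
  process E: level=1
    E->B: in-degree(B)=1, level(B)>=2
    E->D: in-degree(D)=0, level(D)=2, enqueue
    E->F: in-degree(F)=0, level(F)=2, enqueue
  process D: level=2
    D->A: in-degree(A)=0, level(A)=3, enqueue
    D->B: in-degree(B)=0, level(B)=3, enqueue
  process F: level=2
  process A: level=3
  process B: level=3
All levels: A:3, B:3, C:0, D:2, E:1, F:2
max level = 3

Answer: 3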